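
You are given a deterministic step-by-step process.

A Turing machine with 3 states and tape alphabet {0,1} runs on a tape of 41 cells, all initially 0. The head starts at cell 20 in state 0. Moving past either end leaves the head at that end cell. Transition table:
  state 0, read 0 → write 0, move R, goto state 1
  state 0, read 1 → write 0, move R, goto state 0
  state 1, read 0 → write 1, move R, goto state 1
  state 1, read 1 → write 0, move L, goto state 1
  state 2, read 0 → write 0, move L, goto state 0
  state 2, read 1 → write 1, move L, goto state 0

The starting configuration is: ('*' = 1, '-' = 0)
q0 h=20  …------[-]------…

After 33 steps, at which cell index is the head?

[0] q0 h=20  …------[-]------…
[1] q1 h=21  …------[-]------…
[2] q1 h=22  …-----*[-]------…
[3] q1 h=23  …----**[-]------…
[4] q1 h=24  …---***[-]------…
[5] q1 h=25  …--****[-]------…
[6] q1 h=26  …-*****[-]------…
[7] q1 h=27  …******[-]------…
[8] q1 h=28  …******[-]------…
[9] q1 h=29  …******[-]------…
[10] q1 h=30  …******[-]------…
[11] q1 h=31  …******[-]------…
[12] q1 h=32  …******[-]------…
[13] q1 h=33  …******[-]------…
[14] q1 h=34  …******[-]------|
[15] q1 h=35  …******[-]-----|
[16] q1 h=36  …******[-]----|
[17] q1 h=37  …******[-]---|
[18] q1 h=38  …******[-]--|
[19] q1 h=39  …******[-]-|
[20] q1 h=40  …******[-]|
[21] q1 h=40  …******[*]|
[22] q1 h=39  …******[*]-|
[23] q1 h=38  …******[*]--|
[24] q1 h=37  …******[*]---|
[25] q1 h=36  …******[*]----|
[26] q1 h=35  …******[*]-----|
[27] q1 h=34  …******[*]------|
[28] q1 h=33  …******[*]------…
[29] q1 h=32  …******[*]------…
[30] q1 h=31  …******[*]------…
[31] q1 h=30  …******[*]------…
[32] q1 h=29  …******[*]------…
[33] q1 h=28  …******[*]------…

28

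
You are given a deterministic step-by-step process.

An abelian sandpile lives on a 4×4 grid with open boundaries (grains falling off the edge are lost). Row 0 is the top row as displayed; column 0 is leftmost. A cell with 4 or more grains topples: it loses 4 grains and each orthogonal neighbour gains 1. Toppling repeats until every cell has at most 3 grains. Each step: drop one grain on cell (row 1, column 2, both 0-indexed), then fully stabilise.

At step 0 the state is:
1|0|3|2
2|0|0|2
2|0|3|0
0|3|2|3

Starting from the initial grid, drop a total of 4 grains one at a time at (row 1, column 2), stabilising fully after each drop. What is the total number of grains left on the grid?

[0] 1|0|3|2
2|0|0|2
2|0|3|0
0|3|2|3
[1] 1|0|3|2
2|0|1|2
2|0|3|0
0|3|2|3
[2] 1|0|3|2
2|0|2|2
2|0|3|0
0|3|2|3
[3] 1|0|3|2
2|0|3|2
2|0|3|0
0|3|2|3
[4] 1|1|0|3
2|1|2|3
2|1|0|1
0|3|3|3

26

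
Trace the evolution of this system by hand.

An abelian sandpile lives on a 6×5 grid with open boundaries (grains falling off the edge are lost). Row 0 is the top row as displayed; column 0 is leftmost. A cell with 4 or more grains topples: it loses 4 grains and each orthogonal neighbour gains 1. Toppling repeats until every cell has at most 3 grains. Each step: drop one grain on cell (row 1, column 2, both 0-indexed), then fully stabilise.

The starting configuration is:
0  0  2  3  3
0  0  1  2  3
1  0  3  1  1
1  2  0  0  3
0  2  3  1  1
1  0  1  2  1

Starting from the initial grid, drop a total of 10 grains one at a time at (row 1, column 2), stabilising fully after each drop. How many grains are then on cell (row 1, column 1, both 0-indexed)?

[0] 0  0  2  3  3
0  0  1  2  3
1  0  3  1  1
1  2  0  0  3
0  2  3  1  1
1  0  1  2  1
[1] 0  0  2  3  3
0  0  2  2  3
1  0  3  1  1
1  2  0  0  3
0  2  3  1  1
1  0  1  2  1
[2] 0  0  2  3  3
0  0  3  2  3
1  0  3  1  1
1  2  0  0  3
0  2  3  1  1
1  0  1  2  1
[3] 0  0  3  3  3
0  1  1  3  3
1  1  0  2  1
1  2  1  0  3
0  2  3  1  1
1  0  1  2  1
[4] 0  0  3  3  3
0  1  2  3  3
1  1  0  2  1
1  2  1  0  3
0  2  3  1  1
1  0  1  2  1
[5] 0  0  3  3  3
0  1  3  3  3
1  1  0  2  1
1  2  1  0  3
0  2  3  1  1
1  0  1  2  1
[6] 0  1  1  2  1
0  2  2  2  1
1  1  1  3  2
1  2  1  0  3
0  2  3  1  1
1  0  1  2  1
[7] 0  1  1  2  1
0  2  3  2  1
1  1  1  3  2
1  2  1  0  3
0  2  3  1  1
1  0  1  2  1
[8] 0  1  2  2  1
0  3  0  3  1
1  1  2  3  2
1  2  1  0  3
0  2  3  1  1
1  0  1  2  1
[9] 0  1  2  2  1
0  3  1  3  1
1  1  2  3  2
1  2  1  0  3
0  2  3  1  1
1  0  1  2  1
[10] 0  1  2  2  1
0  3  2  3  1
1  1  2  3  2
1  2  1  0  3
0  2  3  1  1
1  0  1  2  1

3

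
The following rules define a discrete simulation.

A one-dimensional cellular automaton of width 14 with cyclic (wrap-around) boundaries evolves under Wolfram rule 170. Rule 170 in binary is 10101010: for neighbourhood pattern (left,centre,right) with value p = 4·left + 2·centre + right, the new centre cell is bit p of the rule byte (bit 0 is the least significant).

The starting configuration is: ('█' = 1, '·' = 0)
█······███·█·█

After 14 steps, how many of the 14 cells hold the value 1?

6

0) █······███·█·█
1) ······███·█·██
2) ·····███·█·██·
3) ····███·█·██··
4) ···███·█·██···
5) ··███·█·██····
6) ·███·█·██·····
7) ███·█·██······
8) ██·█·██······█
9) █·█·██······██
10) ·█·██······███
11) █·██······███·
12) ·██······███·█
13) ██······███·█·
14) █······███·█·█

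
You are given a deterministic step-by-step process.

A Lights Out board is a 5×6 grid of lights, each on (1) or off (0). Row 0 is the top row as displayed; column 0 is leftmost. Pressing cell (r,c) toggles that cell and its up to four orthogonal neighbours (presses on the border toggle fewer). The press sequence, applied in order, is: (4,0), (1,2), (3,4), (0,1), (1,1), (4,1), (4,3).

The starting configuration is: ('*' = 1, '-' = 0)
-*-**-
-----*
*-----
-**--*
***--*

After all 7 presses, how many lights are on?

gen 0: -*-**-
-----*
*-----
-**--*
***--*
gen 1: -*-**-
-----*
*-----
***--*
--*--*
gen 2: -****-
-***-*
*-*---
***--*
--*--*
gen 3: -****-
-***-*
*-*-*-
*****-
--*-**
gen 4: *--**-
--**-*
*-*-*-
*****-
--*-**
gen 5: **-**-
**-*-*
***-*-
*****-
--*-**
gen 6: **-**-
**-*-*
***-*-
*-***-
**--**
gen 7: **-**-
**-*-*
***-*-
*-*-*-
****-*

20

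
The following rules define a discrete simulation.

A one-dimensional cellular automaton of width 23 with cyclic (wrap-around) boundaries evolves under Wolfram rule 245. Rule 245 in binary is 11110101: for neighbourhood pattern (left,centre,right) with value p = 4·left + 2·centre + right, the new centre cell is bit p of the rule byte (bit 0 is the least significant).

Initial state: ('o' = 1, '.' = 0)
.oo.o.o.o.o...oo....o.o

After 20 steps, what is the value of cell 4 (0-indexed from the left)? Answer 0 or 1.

1

[0] .oo.o.o.o.o...oo....o.o
[1] o.ooooooooooo..oooo.ooo
[2] oo.ooooooooooo..oooo.oo
[3] ooo.ooooooooooo..oooo.o
[4] oooo.ooooooooooo..oooo.
[5] .oooo.ooooooooooo..oooo
[6] o.oooo.ooooooooooo..ooo
[7] oo.oooo.ooooooooooo..oo
[8] ooo.oooo.ooooooooooo..o
[9] oooo.oooo.ooooooooooo..
[10] .oooo.oooo.ooooooooooo.
[11] ..oooo.oooo.ooooooooooo
[12] o..oooo.oooo.oooooooooo
[13] oo..oooo.oooo.ooooooooo
[14] ooo..oooo.oooo.oooooooo
[15] oooo..oooo.oooo.ooooooo
[16] ooooo..oooo.oooo.oooooo
[17] oooooo..oooo.oooo.ooooo
[18] ooooooo..oooo.oooo.oooo
[19] oooooooo..oooo.oooo.ooo
[20] ooooooooo..oooo.oooo.oo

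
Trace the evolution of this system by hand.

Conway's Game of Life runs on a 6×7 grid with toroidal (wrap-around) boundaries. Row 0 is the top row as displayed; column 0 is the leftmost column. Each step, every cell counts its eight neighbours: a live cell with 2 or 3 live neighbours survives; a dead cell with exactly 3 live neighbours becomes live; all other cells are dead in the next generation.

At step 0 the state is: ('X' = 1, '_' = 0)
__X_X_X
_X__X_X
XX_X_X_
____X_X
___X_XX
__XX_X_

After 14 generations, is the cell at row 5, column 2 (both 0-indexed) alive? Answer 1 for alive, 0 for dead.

0

[0] __X_X_X
_X__X_X
XX_X_X_
____X_X
___X_XX
__XX_X_
[1] XXX_X_X
_X__X_X
_XXX___
__XX___
__XX__X
__X____
[2] __X___X
____X_X
XX__X__
____X__
_X_____
_____XX
[3] X_____X
_X_X__X
X__XX__
XX_____
_____X_
X____XX
[4] _X_____
_XXXXXX
___XX_X
XX__X_X
_X___X_
X____X_
[5] _X_X___
_X____X
_______
_XXXX_X
_X__XX_
XX____X
[6] _X____X
X_X____
_X_X_X_
XXXXX__
____X__
_X__XXX
[7] _XX___X
X_X___X
______X
XX___X_
______X
____X_X
[8] _XXX__X
__X__XX
_____X_
X____X_
______X
______X
[9] _XXX__X
XXXXXXX
____XX_
_____X_
X____XX
__X__XX
[10] _______
_______
XXX____
_______
X___X__
__XXX__
[11] ___X___
_X_____
_X_____
X______
____X__
___XX__
[12] __XXX__
__X____
XX_____
_______
___XX__
___XX__
[13] __X_X__
__X____
_X_____
_______
___XX__
_____X_
[14] ___X___
_XXX___
_______
_______
____X__
_____X_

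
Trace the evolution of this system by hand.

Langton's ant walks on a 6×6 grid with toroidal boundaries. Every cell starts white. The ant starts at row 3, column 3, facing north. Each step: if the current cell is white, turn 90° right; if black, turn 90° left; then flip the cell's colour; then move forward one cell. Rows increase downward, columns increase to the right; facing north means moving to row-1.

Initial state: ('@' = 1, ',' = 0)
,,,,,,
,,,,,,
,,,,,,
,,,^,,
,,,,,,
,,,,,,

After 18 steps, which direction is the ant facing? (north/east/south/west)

south

step 0: ,,,,,,
,,,,,,
,,,,,,
,,,^,,
,,,,,,
,,,,,,
step 1: ,,,,,,
,,,,,,
,,,,,,
,,,@>,
,,,,,,
,,,,,,
step 2: ,,,,,,
,,,,,,
,,,,,,
,,,@@,
,,,,v,
,,,,,,
step 3: ,,,,,,
,,,,,,
,,,,,,
,,,@@,
,,,<@,
,,,,,,
step 4: ,,,,,,
,,,,,,
,,,,,,
,,,^@,
,,,@@,
,,,,,,
step 5: ,,,,,,
,,,,,,
,,,,,,
,,<,@,
,,,@@,
,,,,,,
step 6: ,,,,,,
,,,,,,
,,^,,,
,,@,@,
,,,@@,
,,,,,,
step 7: ,,,,,,
,,,,,,
,,@>,,
,,@,@,
,,,@@,
,,,,,,
step 8: ,,,,,,
,,,,,,
,,@@,,
,,@v@,
,,,@@,
,,,,,,
step 9: ,,,,,,
,,,,,,
,,@@,,
,,<@@,
,,,@@,
,,,,,,
step 10: ,,,,,,
,,,,,,
,,@@,,
,,,@@,
,,v@@,
,,,,,,
step 11: ,,,,,,
,,,,,,
,,@@,,
,,,@@,
,<@@@,
,,,,,,
step 12: ,,,,,,
,,,,,,
,,@@,,
,^,@@,
,@@@@,
,,,,,,
step 13: ,,,,,,
,,,,,,
,,@@,,
,@>@@,
,@@@@,
,,,,,,
step 14: ,,,,,,
,,,,,,
,,@@,,
,@@@@,
,@v@@,
,,,,,,
step 15: ,,,,,,
,,,,,,
,,@@,,
,@@@@,
,@,>@,
,,,,,,
step 16: ,,,,,,
,,,,,,
,,@@,,
,@@^@,
,@,,@,
,,,,,,
step 17: ,,,,,,
,,,,,,
,,@@,,
,@<,@,
,@,,@,
,,,,,,
step 18: ,,,,,,
,,,,,,
,,@@,,
,@,,@,
,@v,@,
,,,,,,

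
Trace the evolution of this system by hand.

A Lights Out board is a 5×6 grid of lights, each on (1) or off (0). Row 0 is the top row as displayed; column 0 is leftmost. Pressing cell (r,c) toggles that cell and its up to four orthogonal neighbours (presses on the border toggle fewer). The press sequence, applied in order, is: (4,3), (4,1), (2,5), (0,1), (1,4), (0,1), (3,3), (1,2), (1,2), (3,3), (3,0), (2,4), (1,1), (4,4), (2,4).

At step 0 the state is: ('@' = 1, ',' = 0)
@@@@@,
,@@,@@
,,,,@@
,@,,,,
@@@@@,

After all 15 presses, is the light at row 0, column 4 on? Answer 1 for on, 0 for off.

k=0  @@@@@,
,@@,@@
,,,,@@
,@,,,,
@@@@@,
k=1  @@@@@,
,@@,@@
,,,,@@
,@,@,,
@@,,,,
k=2  @@@@@,
,@@,@@
,,,,@@
,,,@,,
,,@,,,
k=3  @@@@@,
,@@,@,
,,,,,,
,,,@,@
,,@,,,
k=4  ,,,@@,
,,@,@,
,,,,,,
,,,@,@
,,@,,,
k=5  ,,,@,,
,,@@,@
,,,,@,
,,,@,@
,,@,,,
k=6  @@@@,,
,@@@,@
,,,,@,
,,,@,@
,,@,,,
k=7  @@@@,,
,@@@,@
,,,@@,
,,@,@@
,,@@,,
k=8  @@,@,,
,,,,,@
,,@@@,
,,@,@@
,,@@,,
k=9  @@@@,,
,@@@,@
,,,@@,
,,@,@@
,,@@,,
k=10  @@@@,,
,@@@,@
,,,,@,
,,,@,@
,,@,,,
k=11  @@@@,,
,@@@,@
@,,,@,
@@,@,@
@,@,,,
k=12  @@@@,,
,@@@@@
@,,@,@
@@,@@@
@,@,,,
k=13  @,@@,,
@,,@@@
@@,@,@
@@,@@@
@,@,,,
k=14  @,@@,,
@,,@@@
@@,@,@
@@,@,@
@,@@@@
k=15  @,@@,,
@,,@,@
@@,,@,
@@,@@@
@,@@@@

0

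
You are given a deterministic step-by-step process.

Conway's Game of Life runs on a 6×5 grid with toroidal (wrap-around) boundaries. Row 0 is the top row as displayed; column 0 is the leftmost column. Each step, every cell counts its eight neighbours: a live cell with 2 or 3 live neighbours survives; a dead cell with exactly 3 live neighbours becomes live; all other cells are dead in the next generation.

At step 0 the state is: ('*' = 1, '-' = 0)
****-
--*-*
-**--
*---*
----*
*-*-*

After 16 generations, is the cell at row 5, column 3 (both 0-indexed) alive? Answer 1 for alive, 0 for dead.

0

k=0  ****-
--*-*
-**--
*---*
----*
*-*-*
k=1  -----
----*
-**-*
**-**
-*---
--*--
k=2  -----
*--*-
-**--
---**
-*-**
-----
k=3  -----
-**--
***--
-*--*
*-***
-----
k=4  -----
*-*--
---*-
-----
*****
---**
k=5  ---**
-----
-----
**---
***--
-*---
k=6  -----
-----
-----
*-*--
--*--
-*-**
k=7  -----
-----
-----
-*---
*-*-*
--**-
k=8  -----
-----
-----
**---
*-*-*
-****
k=9  --**-
-----
-----
**--*
-----
-**-*
k=10  -***-
-----
*----
*----
--***
-**--
k=11  -*-*-
-**--
-----
**-*-
*-***
*---*
k=12  -*-**
-**--
*----
**-*-
--*--
-----
k=13  **-*-
-****
*---*
***-*
-**--
--**-
k=14  *----
-----
-----
--*-*
----*
*--**
k=15  *----
-----
-----
---*-
-----
*--*-
k=16  ----*
-----
-----
-----
----*
----*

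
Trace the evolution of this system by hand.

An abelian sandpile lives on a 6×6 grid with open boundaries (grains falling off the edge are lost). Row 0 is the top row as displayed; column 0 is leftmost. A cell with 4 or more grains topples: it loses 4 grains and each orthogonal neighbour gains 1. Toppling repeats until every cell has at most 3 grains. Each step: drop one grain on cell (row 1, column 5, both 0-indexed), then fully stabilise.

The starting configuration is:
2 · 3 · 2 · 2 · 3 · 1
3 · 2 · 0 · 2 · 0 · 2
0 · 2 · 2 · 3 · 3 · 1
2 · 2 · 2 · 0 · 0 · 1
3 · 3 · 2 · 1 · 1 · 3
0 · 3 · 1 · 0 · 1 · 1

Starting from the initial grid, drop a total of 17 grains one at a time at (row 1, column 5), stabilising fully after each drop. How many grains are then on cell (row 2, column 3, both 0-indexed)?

1

k=0  2 · 3 · 2 · 2 · 3 · 1
3 · 2 · 0 · 2 · 0 · 2
0 · 2 · 2 · 3 · 3 · 1
2 · 2 · 2 · 0 · 0 · 1
3 · 3 · 2 · 1 · 1 · 3
0 · 3 · 1 · 0 · 1 · 1
k=1  2 · 3 · 2 · 2 · 3 · 1
3 · 2 · 0 · 2 · 0 · 3
0 · 2 · 2 · 3 · 3 · 1
2 · 2 · 2 · 0 · 0 · 1
3 · 3 · 2 · 1 · 1 · 3
0 · 3 · 1 · 0 · 1 · 1
k=2  2 · 3 · 2 · 2 · 3 · 2
3 · 2 · 0 · 2 · 1 · 0
0 · 2 · 2 · 3 · 3 · 2
2 · 2 · 2 · 0 · 0 · 1
3 · 3 · 2 · 1 · 1 · 3
0 · 3 · 1 · 0 · 1 · 1
k=3  2 · 3 · 2 · 2 · 3 · 2
3 · 2 · 0 · 2 · 1 · 1
0 · 2 · 2 · 3 · 3 · 2
2 · 2 · 2 · 0 · 0 · 1
3 · 3 · 2 · 1 · 1 · 3
0 · 3 · 1 · 0 · 1 · 1
k=4  2 · 3 · 2 · 2 · 3 · 2
3 · 2 · 0 · 2 · 1 · 2
0 · 2 · 2 · 3 · 3 · 2
2 · 2 · 2 · 0 · 0 · 1
3 · 3 · 2 · 1 · 1 · 3
0 · 3 · 1 · 0 · 1 · 1
k=5  2 · 3 · 2 · 2 · 3 · 2
3 · 2 · 0 · 2 · 1 · 3
0 · 2 · 2 · 3 · 3 · 2
2 · 2 · 2 · 0 · 0 · 1
3 · 3 · 2 · 1 · 1 · 3
0 · 3 · 1 · 0 · 1 · 1
k=6  2 · 3 · 2 · 2 · 3 · 3
3 · 2 · 0 · 2 · 2 · 0
0 · 2 · 2 · 3 · 3 · 3
2 · 2 · 2 · 0 · 0 · 1
3 · 3 · 2 · 1 · 1 · 3
0 · 3 · 1 · 0 · 1 · 1
k=7  2 · 3 · 2 · 2 · 3 · 3
3 · 2 · 0 · 2 · 2 · 1
0 · 2 · 2 · 3 · 3 · 3
2 · 2 · 2 · 0 · 0 · 1
3 · 3 · 2 · 1 · 1 · 3
0 · 3 · 1 · 0 · 1 · 1
k=8  2 · 3 · 2 · 2 · 3 · 3
3 · 2 · 0 · 2 · 2 · 2
0 · 2 · 2 · 3 · 3 · 3
2 · 2 · 2 · 0 · 0 · 1
3 · 3 · 2 · 1 · 1 · 3
0 · 3 · 1 · 0 · 1 · 1
k=9  2 · 3 · 2 · 2 · 3 · 3
3 · 2 · 0 · 2 · 2 · 3
0 · 2 · 2 · 3 · 3 · 3
2 · 2 · 2 · 0 · 0 · 1
3 · 3 · 2 · 1 · 1 · 3
0 · 3 · 1 · 0 · 1 · 1
k=10  2 · 3 · 3 · 0 · 2 · 1
3 · 2 · 1 · 1 · 2 · 3
0 · 2 · 3 · 1 · 2 · 1
2 · 2 · 2 · 1 · 1 · 2
3 · 3 · 2 · 1 · 1 · 3
0 · 3 · 1 · 0 · 1 · 1
k=11  2 · 3 · 3 · 0 · 2 · 2
3 · 2 · 1 · 1 · 3 · 0
0 · 2 · 3 · 1 · 2 · 2
2 · 2 · 2 · 1 · 1 · 2
3 · 3 · 2 · 1 · 1 · 3
0 · 3 · 1 · 0 · 1 · 1
k=12  2 · 3 · 3 · 0 · 2 · 2
3 · 2 · 1 · 1 · 3 · 1
0 · 2 · 3 · 1 · 2 · 2
2 · 2 · 2 · 1 · 1 · 2
3 · 3 · 2 · 1 · 1 · 3
0 · 3 · 1 · 0 · 1 · 1
k=13  2 · 3 · 3 · 0 · 2 · 2
3 · 2 · 1 · 1 · 3 · 2
0 · 2 · 3 · 1 · 2 · 2
2 · 2 · 2 · 1 · 1 · 2
3 · 3 · 2 · 1 · 1 · 3
0 · 3 · 1 · 0 · 1 · 1
k=14  2 · 3 · 3 · 0 · 2 · 2
3 · 2 · 1 · 1 · 3 · 3
0 · 2 · 3 · 1 · 2 · 2
2 · 2 · 2 · 1 · 1 · 2
3 · 3 · 2 · 1 · 1 · 3
0 · 3 · 1 · 0 · 1 · 1
k=15  2 · 3 · 3 · 0 · 3 · 3
3 · 2 · 1 · 2 · 0 · 1
0 · 2 · 3 · 1 · 3 · 3
2 · 2 · 2 · 1 · 1 · 2
3 · 3 · 2 · 1 · 1 · 3
0 · 3 · 1 · 0 · 1 · 1
k=16  2 · 3 · 3 · 0 · 3 · 3
3 · 2 · 1 · 2 · 0 · 2
0 · 2 · 3 · 1 · 3 · 3
2 · 2 · 2 · 1 · 1 · 2
3 · 3 · 2 · 1 · 1 · 3
0 · 3 · 1 · 0 · 1 · 1
k=17  2 · 3 · 3 · 0 · 3 · 3
3 · 2 · 1 · 2 · 0 · 3
0 · 2 · 3 · 1 · 3 · 3
2 · 2 · 2 · 1 · 1 · 2
3 · 3 · 2 · 1 · 1 · 3
0 · 3 · 1 · 0 · 1 · 1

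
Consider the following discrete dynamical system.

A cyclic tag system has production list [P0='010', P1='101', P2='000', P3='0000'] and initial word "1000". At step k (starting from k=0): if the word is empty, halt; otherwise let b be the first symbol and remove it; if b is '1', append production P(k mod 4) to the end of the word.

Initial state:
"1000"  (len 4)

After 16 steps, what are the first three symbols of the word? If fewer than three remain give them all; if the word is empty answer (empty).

100

[0] "1000"  (len 4)
[1] "000010"  (len 6)
[2] "00010"  (len 5)
[3] "0010"  (len 4)
[4] "010"  (len 3)
[5] "10"  (len 2)
[6] "0101"  (len 4)
[7] "101"  (len 3)
[8] "010000"  (len 6)
[9] "10000"  (len 5)
[10] "0000101"  (len 7)
[11] "000101"  (len 6)
[12] "00101"  (len 5)
[13] "0101"  (len 4)
[14] "101"  (len 3)
[15] "01000"  (len 5)
[16] "1000"  (len 4)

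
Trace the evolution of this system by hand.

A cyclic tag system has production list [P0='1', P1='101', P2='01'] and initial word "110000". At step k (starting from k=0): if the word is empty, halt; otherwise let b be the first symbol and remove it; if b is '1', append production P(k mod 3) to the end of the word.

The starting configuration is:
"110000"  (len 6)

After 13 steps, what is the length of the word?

0) "110000"  (len 6)
1) "100001"  (len 6)
2) "00001101"  (len 8)
3) "0001101"  (len 7)
4) "001101"  (len 6)
5) "01101"  (len 5)
6) "1101"  (len 4)
7) "1011"  (len 4)
8) "011101"  (len 6)
9) "11101"  (len 5)
10) "11011"  (len 5)
11) "1011101"  (len 7)
12) "01110101"  (len 8)
13) "1110101"  (len 7)

7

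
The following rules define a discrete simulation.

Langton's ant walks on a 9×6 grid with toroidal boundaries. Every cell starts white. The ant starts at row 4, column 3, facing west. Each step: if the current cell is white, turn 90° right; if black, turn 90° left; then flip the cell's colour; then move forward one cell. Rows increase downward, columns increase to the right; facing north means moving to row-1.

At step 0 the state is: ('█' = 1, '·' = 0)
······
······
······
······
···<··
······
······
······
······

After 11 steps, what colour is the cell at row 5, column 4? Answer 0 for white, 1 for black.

1

0) ······
······
······
······
···<··
······
······
······
······
1) ······
······
······
···^··
···█··
······
······
······
······
2) ······
······
······
···█>·
···█··
······
······
······
······
3) ······
······
······
···██·
···█v·
······
······
······
······
4) ······
······
······
···██·
···<█·
······
······
······
······
5) ······
······
······
···██·
····█·
···v··
······
······
······
6) ······
······
······
···██·
····█·
··<█··
······
······
······
7) ······
······
······
···██·
··^·█·
··██··
······
······
······
8) ······
······
······
···██·
··█>█·
··██··
······
······
······
9) ······
······
······
···██·
··███·
··█v··
······
······
······
10) ······
······
······
···██·
··███·
··█·>·
······
······
······
11) ······
······
······
···██·
··███·
··█·█·
····v·
······
······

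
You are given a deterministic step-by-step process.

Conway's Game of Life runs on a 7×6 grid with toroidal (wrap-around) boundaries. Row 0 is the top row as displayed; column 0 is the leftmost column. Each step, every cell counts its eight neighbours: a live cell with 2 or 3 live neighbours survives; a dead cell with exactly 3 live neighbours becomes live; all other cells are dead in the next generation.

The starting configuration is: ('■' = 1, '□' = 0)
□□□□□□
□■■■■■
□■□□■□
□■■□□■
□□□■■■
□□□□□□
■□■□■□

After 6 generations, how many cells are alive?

4

0) □□□□□□
□■■■■■
□■□□■□
□■■□□■
□□□■■■
□□□□□□
■□■□■□
1) ■□□□□□
■■■■■■
□□□□□□
□■■□□■
■□■■■■
□□□□□□
□□□□□□
2) ■□■■■□
■■■■■■
□□□□□□
□■■□□■
■□■■■■
□□□■■■
□□□□□□
3) ■□□□□□
■□□□□□
□□□□□□
□■■□□■
□□□□□□
■□■□□□
□□■□□□
4) □■□□□□
□□□□□□
■■□□□□
□□□□□□
■□■□□□
□■□□□□
□□□□□□
5) □□□□□□
■■□□□□
□□□□□□
■□□□□□
□■□□□□
□■□□□□
□□□□□□
6) □□□□□□
□□□□□□
■■□□□□
□□□□□□
■■□□□□
□□□□□□
□□□□□□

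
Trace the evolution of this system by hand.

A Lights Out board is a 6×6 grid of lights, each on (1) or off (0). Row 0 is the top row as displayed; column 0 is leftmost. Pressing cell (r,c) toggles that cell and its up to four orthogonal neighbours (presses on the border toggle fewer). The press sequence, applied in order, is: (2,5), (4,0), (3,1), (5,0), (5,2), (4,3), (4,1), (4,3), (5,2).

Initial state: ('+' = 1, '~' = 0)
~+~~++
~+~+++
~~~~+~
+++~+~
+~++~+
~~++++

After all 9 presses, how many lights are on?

k=0  ~+~~++
~+~+++
~~~~+~
+++~+~
+~++~+
~~++++
k=1  ~+~~++
~+~++~
~~~~~+
+++~++
+~++~+
~~++++
k=2  ~+~~++
~+~++~
~~~~~+
~++~++
~+++~+
+~++++
k=3  ~+~~++
~+~++~
~+~~~+
+~~~++
~~++~+
+~++++
k=4  ~+~~++
~+~++~
~+~~~+
+~~~++
+~++~+
~+++++
k=5  ~+~~++
~+~++~
~+~~~+
+~~~++
+~~+~+
~~~~++
k=6  ~+~~++
~+~++~
~+~~~+
+~~+++
+~+~++
~~~+++
k=7  ~+~~++
~+~++~
~+~~~+
++~+++
~+~~++
~+~+++
k=8  ~+~~++
~+~++~
~+~~~+
++~~++
~+++~+
~+~~++
k=9  ~+~~++
~+~++~
~+~~~+
++~~++
~+~+~+
~~++++

19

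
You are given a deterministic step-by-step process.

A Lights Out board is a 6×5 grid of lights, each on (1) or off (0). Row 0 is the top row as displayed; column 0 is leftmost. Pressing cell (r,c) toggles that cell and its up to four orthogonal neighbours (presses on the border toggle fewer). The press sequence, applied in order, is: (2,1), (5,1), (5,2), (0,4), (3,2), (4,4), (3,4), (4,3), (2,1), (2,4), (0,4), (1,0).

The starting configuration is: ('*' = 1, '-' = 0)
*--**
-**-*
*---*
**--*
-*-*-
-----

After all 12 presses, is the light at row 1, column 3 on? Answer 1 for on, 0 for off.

t=0: *--**
-**-*
*---*
**--*
-*-*-
-----
t=1: *--**
--*-*
-**-*
*---*
-*-*-
-----
t=2: *--**
--*-*
-**-*
*---*
---*-
***--
t=3: *--**
--*-*
-**-*
*---*
--**-
*--*-
t=4: *----
--*--
-**-*
*---*
--**-
*--*-
t=5: *----
--*--
-*--*
*****
---*-
*--*-
t=6: *----
--*--
-*--*
****-
----*
*--**
t=7: *----
--*--
-*---
***-*
-----
*--**
t=8: *----
--*--
-*---
*****
--***
*---*
t=9: *----
-**--
*-*--
*-***
--***
*---*
t=10: *----
-**-*
*-***
*-**-
--***
*---*
t=11: *--**
-**--
*-***
*-**-
--***
*---*
t=12: ---**
*-*--
--***
*-**-
--***
*---*

0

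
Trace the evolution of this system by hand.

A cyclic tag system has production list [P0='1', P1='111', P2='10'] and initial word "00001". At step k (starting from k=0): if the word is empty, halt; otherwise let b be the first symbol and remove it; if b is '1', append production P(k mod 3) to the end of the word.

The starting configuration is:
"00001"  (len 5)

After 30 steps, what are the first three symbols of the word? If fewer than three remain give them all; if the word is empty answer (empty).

101

0) "00001"  (len 5)
1) "0001"  (len 4)
2) "001"  (len 3)
3) "01"  (len 2)
4) "1"  (len 1)
5) "111"  (len 3)
6) "1110"  (len 4)
7) "1101"  (len 4)
8) "101111"  (len 6)
9) "0111110"  (len 7)
10) "111110"  (len 6)
11) "11110111"  (len 8)
12) "111011110"  (len 9)
13) "110111101"  (len 9)
14) "10111101111"  (len 11)
15) "011110111110"  (len 12)
16) "11110111110"  (len 11)
17) "1110111110111"  (len 13)
18) "11011111011110"  (len 14)
19) "10111110111101"  (len 14)
20) "0111110111101111"  (len 16)
21) "111110111101111"  (len 15)
22) "111101111011111"  (len 15)
23) "11101111011111111"  (len 17)
24) "110111101111111110"  (len 18)
25) "101111011111111101"  (len 18)
26) "01111011111111101111"  (len 20)
27) "1111011111111101111"  (len 19)
28) "1110111111111011111"  (len 19)
29) "110111111111011111111"  (len 21)
30) "1011111111101111111110"  (len 22)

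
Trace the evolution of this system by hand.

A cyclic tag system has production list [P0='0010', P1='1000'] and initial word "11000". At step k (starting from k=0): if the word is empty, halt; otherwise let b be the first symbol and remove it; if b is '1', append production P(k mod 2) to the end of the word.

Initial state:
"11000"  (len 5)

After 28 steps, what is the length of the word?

t=0: "11000"  (len 5)
t=1: "10000010"  (len 8)
t=2: "00000101000"  (len 11)
t=3: "0000101000"  (len 10)
t=4: "000101000"  (len 9)
t=5: "00101000"  (len 8)
t=6: "0101000"  (len 7)
t=7: "101000"  (len 6)
t=8: "010001000"  (len 9)
t=9: "10001000"  (len 8)
t=10: "00010001000"  (len 11)
t=11: "0010001000"  (len 10)
t=12: "010001000"  (len 9)
t=13: "10001000"  (len 8)
t=14: "00010001000"  (len 11)
t=15: "0010001000"  (len 10)
t=16: "010001000"  (len 9)
t=17: "10001000"  (len 8)
t=18: "00010001000"  (len 11)
t=19: "0010001000"  (len 10)
t=20: "010001000"  (len 9)
t=21: "10001000"  (len 8)
t=22: "00010001000"  (len 11)
t=23: "0010001000"  (len 10)
t=24: "010001000"  (len 9)
t=25: "10001000"  (len 8)
t=26: "00010001000"  (len 11)
t=27: "0010001000"  (len 10)
t=28: "010001000"  (len 9)

9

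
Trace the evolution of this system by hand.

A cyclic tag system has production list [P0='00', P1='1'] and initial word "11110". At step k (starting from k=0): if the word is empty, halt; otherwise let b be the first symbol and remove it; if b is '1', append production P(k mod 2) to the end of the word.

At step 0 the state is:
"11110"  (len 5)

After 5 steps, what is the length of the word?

6

0) "11110"  (len 5)
1) "111000"  (len 6)
2) "110001"  (len 6)
3) "1000100"  (len 7)
4) "0001001"  (len 7)
5) "001001"  (len 6)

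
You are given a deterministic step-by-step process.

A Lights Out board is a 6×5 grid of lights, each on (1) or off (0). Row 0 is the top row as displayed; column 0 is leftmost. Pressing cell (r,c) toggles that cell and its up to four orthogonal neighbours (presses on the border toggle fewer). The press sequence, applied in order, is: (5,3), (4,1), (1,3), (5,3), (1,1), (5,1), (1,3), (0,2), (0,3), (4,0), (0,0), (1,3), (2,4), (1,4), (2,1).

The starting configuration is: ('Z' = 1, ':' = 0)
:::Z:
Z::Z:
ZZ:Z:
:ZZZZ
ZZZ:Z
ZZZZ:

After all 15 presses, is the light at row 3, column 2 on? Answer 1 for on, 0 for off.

step 0: :::Z:
Z::Z:
ZZ:Z:
:ZZZZ
ZZZ:Z
ZZZZ:
step 1: :::Z:
Z::Z:
ZZ:Z:
:ZZZZ
ZZZZZ
ZZ::Z
step 2: :::Z:
Z::Z:
ZZ:Z:
::ZZZ
:::ZZ
Z:::Z
step 3: :::::
Z:Z:Z
ZZ:::
::ZZZ
:::ZZ
Z:::Z
step 4: :::::
Z:Z:Z
ZZ:::
::ZZZ
::::Z
Z:ZZ:
step 5: :Z:::
:Z::Z
Z::::
::ZZZ
::::Z
Z:ZZ:
step 6: :Z:::
:Z::Z
Z::::
::ZZZ
:Z::Z
:Z:Z:
step 7: :Z:Z:
:ZZZ:
Z::Z:
::ZZZ
:Z::Z
:Z:Z:
step 8: ::Z::
:Z:Z:
Z::Z:
::ZZZ
:Z::Z
:Z:Z:
step 9: :::ZZ
:Z:::
Z::Z:
::ZZZ
:Z::Z
:Z:Z:
step 10: :::ZZ
:Z:::
Z::Z:
Z:ZZZ
Z:::Z
ZZ:Z:
step 11: ZZ:ZZ
ZZ:::
Z::Z:
Z:ZZZ
Z:::Z
ZZ:Z:
step 12: ZZ::Z
ZZZZZ
Z::::
Z:ZZZ
Z:::Z
ZZ:Z:
step 13: ZZ::Z
ZZZZ:
Z::ZZ
Z:ZZ:
Z:::Z
ZZ:Z:
step 14: ZZ:::
ZZZ:Z
Z::Z:
Z:ZZ:
Z:::Z
ZZ:Z:
step 15: ZZ:::
Z:Z:Z
:ZZZ:
ZZZZ:
Z:::Z
ZZ:Z:

1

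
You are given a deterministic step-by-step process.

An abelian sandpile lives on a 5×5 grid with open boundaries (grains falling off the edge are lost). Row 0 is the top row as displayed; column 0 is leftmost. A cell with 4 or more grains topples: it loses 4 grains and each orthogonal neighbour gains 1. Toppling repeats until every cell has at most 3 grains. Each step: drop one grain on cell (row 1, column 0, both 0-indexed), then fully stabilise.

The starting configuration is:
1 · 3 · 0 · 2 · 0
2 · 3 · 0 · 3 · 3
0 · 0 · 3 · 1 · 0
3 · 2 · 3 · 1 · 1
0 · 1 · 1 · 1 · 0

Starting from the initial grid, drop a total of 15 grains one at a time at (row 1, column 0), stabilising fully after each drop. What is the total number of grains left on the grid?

[0] 1 · 3 · 0 · 2 · 0
2 · 3 · 0 · 3 · 3
0 · 0 · 3 · 1 · 0
3 · 2 · 3 · 1 · 1
0 · 1 · 1 · 1 · 0
[1] 1 · 3 · 0 · 2 · 0
3 · 3 · 0 · 3 · 3
0 · 0 · 3 · 1 · 0
3 · 2 · 3 · 1 · 1
0 · 1 · 1 · 1 · 0
[2] 3 · 0 · 1 · 2 · 0
1 · 1 · 1 · 3 · 3
1 · 1 · 3 · 1 · 0
3 · 2 · 3 · 1 · 1
0 · 1 · 1 · 1 · 0
[3] 3 · 0 · 1 · 2 · 0
2 · 1 · 1 · 3 · 3
1 · 1 · 3 · 1 · 0
3 · 2 · 3 · 1 · 1
0 · 1 · 1 · 1 · 0
[4] 3 · 0 · 1 · 2 · 0
3 · 1 · 1 · 3 · 3
1 · 1 · 3 · 1 · 0
3 · 2 · 3 · 1 · 1
0 · 1 · 1 · 1 · 0
[5] 0 · 1 · 1 · 2 · 0
1 · 2 · 1 · 3 · 3
2 · 1 · 3 · 1 · 0
3 · 2 · 3 · 1 · 1
0 · 1 · 1 · 1 · 0
[6] 0 · 1 · 1 · 2 · 0
2 · 2 · 1 · 3 · 3
2 · 1 · 3 · 1 · 0
3 · 2 · 3 · 1 · 1
0 · 1 · 1 · 1 · 0
[7] 0 · 1 · 1 · 2 · 0
3 · 2 · 1 · 3 · 3
2 · 1 · 3 · 1 · 0
3 · 2 · 3 · 1 · 1
0 · 1 · 1 · 1 · 0
[8] 1 · 1 · 1 · 2 · 0
0 · 3 · 1 · 3 · 3
3 · 1 · 3 · 1 · 0
3 · 2 · 3 · 1 · 1
0 · 1 · 1 · 1 · 0
[9] 1 · 1 · 1 · 2 · 0
1 · 3 · 1 · 3 · 3
3 · 1 · 3 · 1 · 0
3 · 2 · 3 · 1 · 1
0 · 1 · 1 · 1 · 0
[10] 1 · 1 · 1 · 2 · 0
2 · 3 · 1 · 3 · 3
3 · 1 · 3 · 1 · 0
3 · 2 · 3 · 1 · 1
0 · 1 · 1 · 1 · 0
[11] 1 · 1 · 1 · 2 · 0
3 · 3 · 1 · 3 · 3
3 · 1 · 3 · 1 · 0
3 · 2 · 3 · 1 · 1
0 · 1 · 1 · 1 · 0
[12] 2 · 2 · 1 · 2 · 0
2 · 0 · 2 · 3 · 3
1 · 3 · 3 · 1 · 0
0 · 3 · 3 · 1 · 1
1 · 1 · 1 · 1 · 0
[13] 2 · 2 · 1 · 2 · 0
3 · 0 · 2 · 3 · 3
1 · 3 · 3 · 1 · 0
0 · 3 · 3 · 1 · 1
1 · 1 · 1 · 1 · 0
[14] 3 · 2 · 1 · 2 · 0
0 · 1 · 2 · 3 · 3
2 · 3 · 3 · 1 · 0
0 · 3 · 3 · 1 · 1
1 · 1 · 1 · 1 · 0
[15] 3 · 2 · 1 · 2 · 0
1 · 1 · 2 · 3 · 3
2 · 3 · 3 · 1 · 0
0 · 3 · 3 · 1 · 1
1 · 1 · 1 · 1 · 0

39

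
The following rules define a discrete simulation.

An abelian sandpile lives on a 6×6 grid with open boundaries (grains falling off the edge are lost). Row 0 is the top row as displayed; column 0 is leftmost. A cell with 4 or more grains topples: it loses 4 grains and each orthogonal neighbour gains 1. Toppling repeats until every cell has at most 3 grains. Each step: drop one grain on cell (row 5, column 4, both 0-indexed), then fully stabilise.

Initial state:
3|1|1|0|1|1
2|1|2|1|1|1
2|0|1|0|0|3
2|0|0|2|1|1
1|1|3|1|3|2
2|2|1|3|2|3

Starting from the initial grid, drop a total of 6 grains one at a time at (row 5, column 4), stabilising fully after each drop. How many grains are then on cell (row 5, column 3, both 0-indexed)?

1

[0] 3|1|1|0|1|1
2|1|2|1|1|1
2|0|1|0|0|3
2|0|0|2|1|1
1|1|3|1|3|2
2|2|1|3|2|3
[1] 3|1|1|0|1|1
2|1|2|1|1|1
2|0|1|0|0|3
2|0|0|2|1|1
1|1|3|1|3|2
2|2|1|3|3|3
[2] 3|1|1|0|1|1
2|1|2|1|1|1
2|0|1|0|0|3
2|0|0|2|2|2
1|1|3|3|1|0
2|2|2|0|3|1
[3] 3|1|1|0|1|1
2|1|2|1|1|1
2|0|1|0|0|3
2|0|0|2|2|2
1|1|3|3|2|0
2|2|2|1|0|2
[4] 3|1|1|0|1|1
2|1|2|1|1|1
2|0|1|0|0|3
2|0|0|2|2|2
1|1|3|3|2|0
2|2|2|1|1|2
[5] 3|1|1|0|1|1
2|1|2|1|1|1
2|0|1|0|0|3
2|0|0|2|2|2
1|1|3|3|2|0
2|2|2|1|2|2
[6] 3|1|1|0|1|1
2|1|2|1|1|1
2|0|1|0|0|3
2|0|0|2|2|2
1|1|3|3|2|0
2|2|2|1|3|2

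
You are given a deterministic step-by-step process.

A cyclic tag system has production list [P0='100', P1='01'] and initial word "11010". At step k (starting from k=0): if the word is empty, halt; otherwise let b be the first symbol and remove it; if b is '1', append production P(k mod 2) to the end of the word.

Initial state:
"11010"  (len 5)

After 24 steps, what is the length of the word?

6

step 0: "11010"  (len 5)
step 1: "1010100"  (len 7)
step 2: "01010001"  (len 8)
step 3: "1010001"  (len 7)
step 4: "01000101"  (len 8)
step 5: "1000101"  (len 7)
step 6: "00010101"  (len 8)
step 7: "0010101"  (len 7)
step 8: "010101"  (len 6)
step 9: "10101"  (len 5)
step 10: "010101"  (len 6)
step 11: "10101"  (len 5)
step 12: "010101"  (len 6)
step 13: "10101"  (len 5)
step 14: "010101"  (len 6)
step 15: "10101"  (len 5)
step 16: "010101"  (len 6)
step 17: "10101"  (len 5)
step 18: "010101"  (len 6)
step 19: "10101"  (len 5)
step 20: "010101"  (len 6)
step 21: "10101"  (len 5)
step 22: "010101"  (len 6)
step 23: "10101"  (len 5)
step 24: "010101"  (len 6)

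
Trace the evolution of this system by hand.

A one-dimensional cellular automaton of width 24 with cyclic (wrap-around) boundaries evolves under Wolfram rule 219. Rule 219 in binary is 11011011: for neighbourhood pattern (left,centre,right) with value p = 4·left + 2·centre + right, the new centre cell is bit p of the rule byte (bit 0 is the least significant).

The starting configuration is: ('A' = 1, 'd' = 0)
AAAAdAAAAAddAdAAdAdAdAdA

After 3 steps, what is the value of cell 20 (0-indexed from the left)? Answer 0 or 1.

gen 0: AAAAdAAAAAddAdAAdAdAdAdA
gen 1: AAAAdAAAAAAAddAAdddddddA
gen 2: AAAAdAAAAAAAAAAAAAAAAAAA
gen 3: AAAAdAAAAAAAAAAAAAAAAAAA

1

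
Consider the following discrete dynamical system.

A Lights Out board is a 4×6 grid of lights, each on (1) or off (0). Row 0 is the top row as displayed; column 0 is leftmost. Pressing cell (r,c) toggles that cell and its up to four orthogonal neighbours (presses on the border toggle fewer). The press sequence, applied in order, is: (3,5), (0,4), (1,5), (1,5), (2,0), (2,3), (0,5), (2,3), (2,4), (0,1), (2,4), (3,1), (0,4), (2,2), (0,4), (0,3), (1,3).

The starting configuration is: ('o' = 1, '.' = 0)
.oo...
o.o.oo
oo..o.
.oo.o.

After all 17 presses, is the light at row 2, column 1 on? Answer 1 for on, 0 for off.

0

step 0: .oo...
o.o.oo
oo..o.
.oo.o.
step 1: .oo...
o.o.oo
oo..oo
.oo..o
step 2: .ooooo
o.o..o
oo..oo
.oo..o
step 3: .oooo.
o.o.o.
oo..o.
.oo..o
step 4: .ooooo
o.o..o
oo..oo
.oo..o
step 5: .ooooo
..o..o
....oo
ooo..o
step 6: .ooooo
..oo.o
..oo.o
oooo.o
step 7: .ooo..
..oo..
..oo.o
oooo.o
step 8: .ooo..
..o...
....oo
ooo..o
step 9: .ooo..
..o.o.
...o..
ooo.oo
step 10: o..o..
.oo.o.
...o..
ooo.oo
step 11: o..o..
.oo...
....oo
ooo..o
step 12: o..o..
.oo...
.o..oo
.....o
step 13: o...oo
.oo.o.
.o..oo
.....o
step 14: o...oo
.o..o.
..oooo
..o..o
step 15: o..o..
.o....
..oooo
..o..o
step 16: o.o.o.
.o.o..
..oooo
..o..o
step 17: o.ooo.
.oo.o.
..o.oo
..o..o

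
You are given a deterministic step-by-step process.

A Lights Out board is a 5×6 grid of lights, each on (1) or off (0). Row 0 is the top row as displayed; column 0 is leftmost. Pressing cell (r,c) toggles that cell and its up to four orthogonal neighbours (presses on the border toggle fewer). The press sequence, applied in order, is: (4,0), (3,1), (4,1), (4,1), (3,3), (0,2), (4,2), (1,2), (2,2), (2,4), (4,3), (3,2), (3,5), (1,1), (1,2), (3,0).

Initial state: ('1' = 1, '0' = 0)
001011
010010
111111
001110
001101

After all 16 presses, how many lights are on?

k=0  001011
010010
111111
001110
001101
k=1  001011
010010
111111
101110
111101
k=2  001011
010010
101111
010110
101101
k=3  001011
010010
101111
000110
010101
k=4  001011
010010
101111
010110
101101
k=5  001011
010010
101011
011000
101001
k=6  010111
011010
101011
011000
101001
k=7  010111
011010
101011
010000
110101
k=8  011111
000110
100011
010000
110101
k=9  011111
001110
111111
011000
110101
k=10  011111
001100
111000
011010
110101
k=11  011111
001100
111000
011110
111011
k=12  011111
001100
110000
000010
110011
k=13  011111
001100
110001
000001
110010
k=14  001111
110100
100001
000001
110010
k=15  000111
101000
101001
000001
110010
k=16  000111
101000
001001
110001
010010

12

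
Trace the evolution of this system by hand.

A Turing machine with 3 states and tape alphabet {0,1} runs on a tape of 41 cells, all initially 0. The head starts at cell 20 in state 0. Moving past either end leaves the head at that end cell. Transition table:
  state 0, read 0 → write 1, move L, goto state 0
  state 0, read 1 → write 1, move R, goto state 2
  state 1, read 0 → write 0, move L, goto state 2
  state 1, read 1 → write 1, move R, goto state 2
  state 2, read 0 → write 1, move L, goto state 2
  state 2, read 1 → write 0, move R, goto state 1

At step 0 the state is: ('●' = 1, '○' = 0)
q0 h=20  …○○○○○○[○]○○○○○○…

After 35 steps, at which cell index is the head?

step 0: q0 h=20  …○○○○○○[○]○○○○○○…
step 1: q0 h=19  …○○○○○○[○]●○○○○○…
step 2: q0 h=18  …○○○○○○[○]●●○○○○…
step 3: q0 h=17  …○○○○○○[○]●●●○○○…
step 4: q0 h=16  …○○○○○○[○]●●●●○○…
step 5: q0 h=15  …○○○○○○[○]●●●●●○…
step 6: q0 h=14  …○○○○○○[○]●●●●●●…
step 7: q0 h=13  …○○○○○○[○]●●●●●●…
step 8: q0 h=12  …○○○○○○[○]●●●●●●…
step 9: q0 h=11  …○○○○○○[○]●●●●●●…
step 10: q0 h=10  …○○○○○○[○]●●●●●●…
step 11: q0 h= 9  …○○○○○○[○]●●●●●●…
step 12: q0 h= 8  …○○○○○○[○]●●●●●●…
step 13: q0 h= 7  …○○○○○○[○]●●●●●●…
step 14: q0 h= 6  |○○○○○○[○]●●●●●●…
step 15: q0 h= 5  |○○○○○[○]●●●●●●…
step 16: q0 h= 4  |○○○○[○]●●●●●●…
step 17: q0 h= 3  |○○○[○]●●●●●●…
step 18: q0 h= 2  |○○[○]●●●●●●…
step 19: q0 h= 1  |○[○]●●●●●●…
step 20: q0 h= 0  |[○]●●●●●●…
step 21: q0 h= 0  |[●]●●●●●●…
step 22: q2 h= 1  |●[●]●●●●●●…
step 23: q1 h= 2  |●○[●]●●●●●●…
step 24: q2 h= 3  |●○●[●]●●●●●●…
step 25: q1 h= 4  |●○●○[●]●●●●●●…
step 26: q2 h= 5  |●○●○●[●]●●●●●●…
step 27: q1 h= 6  |●○●○●○[●]●●●●●●…
step 28: q2 h= 7  …○●○●○●[●]●●●●●●…
step 29: q1 h= 8  …●○●○●○[●]●●●●●●…
step 30: q2 h= 9  …○●○●○●[●]●●●●●●…
step 31: q1 h=10  …●○●○●○[●]●●●●●●…
step 32: q2 h=11  …○●○●○●[●]●●●●●●…
step 33: q1 h=12  …●○●○●○[●]●●●●●●…
step 34: q2 h=13  …○●○●○●[●]●●●●●●…
step 35: q1 h=14  …●○●○●○[●]●●●●●●…

14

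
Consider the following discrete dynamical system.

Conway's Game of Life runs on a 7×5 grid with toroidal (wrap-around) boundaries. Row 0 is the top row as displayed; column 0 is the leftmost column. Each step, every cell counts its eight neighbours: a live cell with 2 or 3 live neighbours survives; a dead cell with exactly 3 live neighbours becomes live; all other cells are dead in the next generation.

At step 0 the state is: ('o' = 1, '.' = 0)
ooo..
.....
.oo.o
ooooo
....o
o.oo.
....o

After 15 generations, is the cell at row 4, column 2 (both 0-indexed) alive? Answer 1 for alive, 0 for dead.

0

gen 0: ooo..
.....
.oo.o
ooooo
....o
o.oo.
....o
gen 1: oo...
...o.
....o
.....
.....
o..o.
....o
gen 2: o...o
o...o
.....
.....
.....
....o
.o..o
gen 3: .o.o.
o...o
.....
.....
.....
o....
...oo
gen 4: ..oo.
o...o
.....
.....
.....
....o
o.ooo
gen 5: ..o..
...oo
.....
.....
.....
o...o
ooo..
gen 6: o.o.o
...o.
.....
.....
.....
o...o
o.ooo
gen 7: o.o..
...oo
.....
.....
.....
oo...
..o..
gen 8: .oo.o
...oo
.....
.....
.....
.o...
o.o..
gen 9: .oo.o
o.ooo
.....
.....
.....
.o...
o.oo.
gen 10: .....
o.o.o
...oo
.....
.....
.oo..
o..oo
gen 11: .o...
o...o
o..oo
.....
.....
ooooo
ooooo
gen 12: .....
.o.o.
o..o.
....o
ooooo
.....
.....
gen 13: .....
..o.o
o.oo.
.....
ooooo
ooooo
.....
gen 14: .....
.oo.o
.oooo
.....
.....
.....
ooooo
gen 15: .....
.o..o
.o..o
..oo.
.....
ooooo
ooooo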